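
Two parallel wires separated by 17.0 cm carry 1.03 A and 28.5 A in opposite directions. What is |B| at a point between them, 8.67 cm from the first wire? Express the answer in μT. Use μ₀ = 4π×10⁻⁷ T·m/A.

B ≈ 70.8 μT

Each long wire gives B = μ₀I/(2πd). Distances are d₁ = 0.0867 m and d₂ = 0.0833 m.
B₁ = 2.38×10⁻⁶ T, B₂ = 6.84×10⁻⁵ T.
Between antiparallel currents both contributions point the same way, so they add. B = B₁ + B₂ = 2.38×10⁻⁶ + 6.84×10⁻⁵ = 7.08×10⁻⁵ T.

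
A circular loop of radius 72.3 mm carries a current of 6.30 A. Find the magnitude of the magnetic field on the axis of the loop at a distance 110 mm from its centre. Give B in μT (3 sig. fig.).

On the axis of a circular loop, B = μ₀IR² / [2(R²+z²)^(3/2)].
R² + z² = (0.0723)² + (0.11)² = 0.01733 m², and (R²+z²)^(3/2) = 2.28×10⁻³ m³.
B = (4π×10⁻⁷ × 6.30 × 0.005227) / (2 × 2.28×10⁻³) = 9.07×10⁻⁶ T.

B ≈ 9.07 μT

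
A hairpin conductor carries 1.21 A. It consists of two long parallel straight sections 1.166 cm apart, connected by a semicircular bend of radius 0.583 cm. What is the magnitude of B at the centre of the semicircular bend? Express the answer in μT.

B ≈ 107 μT

The semicircular arc contributes B_arc = μ₀I·π/(4πR) = μ₀I/(4R) = 6.52×10⁻⁵ T.
Each semi-infinite lead is at perpendicular distance R = 0.00583 m from the centre, with the perpendicular foot at its near end, so it contributes μ₀I/(4πR); both point the same way, together 4.15×10⁻⁵ T.
Arc and leads all point the same direction: B = 6.52×10⁻⁵ + 4.15×10⁻⁵ = 1.07×10⁻⁴ T.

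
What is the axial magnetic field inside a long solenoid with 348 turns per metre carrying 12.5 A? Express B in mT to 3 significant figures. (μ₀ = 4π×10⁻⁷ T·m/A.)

B ≈ 5.47 mT

Inside a long solenoid, B = μ₀nI with n = 348 turns/m.
B = 4π×10⁻⁷ × 348 × 12.5 = 5.47×10⁻³ T.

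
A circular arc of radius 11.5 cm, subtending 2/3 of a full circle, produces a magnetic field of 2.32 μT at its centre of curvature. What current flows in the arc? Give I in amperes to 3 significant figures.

I ≈ 0.637 A

For a circular arc, B = μ₀Iφ/(4πR) with φ in radians; here φ = 4.189 rad.
So I = 4πRB/(μ₀φ) = 4π × 0.115 × 2.32×10⁻⁶ / (4π×10⁻⁷ × 4.189) = 0.637 A.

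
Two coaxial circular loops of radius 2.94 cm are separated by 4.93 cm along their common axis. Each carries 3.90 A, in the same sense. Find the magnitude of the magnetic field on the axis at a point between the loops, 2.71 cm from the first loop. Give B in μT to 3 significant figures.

B ≈ 75.5 μT

Each loop contributes B = μ₀IR²/[2(R²+z²)^(3/2)] on the axis, with z measured from that loop.
Loop 1 (z = 0.0271 m): B₁ = 3.31×10⁻⁵ T. Loop 2 (z = 0.0222 m): B₂ = 4.24×10⁻⁵ T.
The fields add: B = B₁ + B₂ = 7.55×10⁻⁵ T.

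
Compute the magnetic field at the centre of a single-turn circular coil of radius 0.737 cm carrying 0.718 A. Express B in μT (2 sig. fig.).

B ≈ 61 μT

At the centre of a circular loop the Biot–Savart law gives B = μ₀I/(2R).
B = (4π×10⁻⁷ × 0.718) / (2 × 0.00737) = 6.12×10⁻⁵ T.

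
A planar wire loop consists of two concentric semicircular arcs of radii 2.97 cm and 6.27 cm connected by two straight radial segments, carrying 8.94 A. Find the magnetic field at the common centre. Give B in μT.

B ≈ 49.8 μT

The radial connectors point toward the centre, so dl × r̂ = 0 and they contribute nothing.
Each semicircle gives μ₀I/(4R): inner arc 9.46×10⁻⁵ T, outer arc 4.48×10⁻⁵ T.
The two arcs carry current in opposite angular senses, so their fields oppose: B = |9.46×10⁻⁵ − 4.48×10⁻⁵| = 4.98×10⁻⁵ T.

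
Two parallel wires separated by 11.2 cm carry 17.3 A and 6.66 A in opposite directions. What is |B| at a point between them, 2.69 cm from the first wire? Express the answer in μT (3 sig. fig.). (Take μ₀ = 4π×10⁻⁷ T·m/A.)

B ≈ 144 μT

Each long wire gives B = μ₀I/(2πd). Distances are d₁ = 0.0269 m and d₂ = 0.0851 m.
B₁ = 1.29×10⁻⁴ T, B₂ = 1.57×10⁻⁵ T.
Between antiparallel currents both contributions point the same way, so they add. B = B₁ + B₂ = 1.29×10⁻⁴ + 1.57×10⁻⁵ = 1.44×10⁻⁴ T.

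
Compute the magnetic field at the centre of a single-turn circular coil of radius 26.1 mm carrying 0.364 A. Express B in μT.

At the centre of a circular loop the Biot–Savart law gives B = μ₀I/(2R).
B = (4π×10⁻⁷ × 0.364) / (2 × 0.0261) = 8.76×10⁻⁶ T.

B ≈ 8.76 μT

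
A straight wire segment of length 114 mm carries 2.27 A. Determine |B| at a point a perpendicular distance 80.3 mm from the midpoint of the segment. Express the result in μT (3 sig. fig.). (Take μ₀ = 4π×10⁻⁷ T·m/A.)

For a finite straight segment, B = (μ₀I/4πd)(sinθ₁ + sinθ₂), where θ₁, θ₂ are the angles from the perpendicular to each end.
The perpendicular from the point meets the wire at its midpoint, so each end is L/2 = 0.057 m away along the wire.
sinθ₁ = 0.057/√(0.057²+0.0803²) = 0.5788; sinθ₂ = 0.057/√(0.057²+0.0803²) = 0.5788.
B = (4π×10⁻⁷ × 2.27) / (4π × 0.0803) × (0.5788 + 0.5788) = 3.27×10⁻⁶ T.

B ≈ 3.27 μT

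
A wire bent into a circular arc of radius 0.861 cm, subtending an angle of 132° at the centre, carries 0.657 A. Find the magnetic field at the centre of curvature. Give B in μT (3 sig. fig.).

B ≈ 17.6 μT

The Biot–Savart field of a circular arc at its centre is B = μ₀Iφ/(4πR), with φ = 2.304 rad.
B = (4π×10⁻⁷ × 0.657 × 2.304) / (4π × 0.00861) = 1.76×10⁻⁵ T.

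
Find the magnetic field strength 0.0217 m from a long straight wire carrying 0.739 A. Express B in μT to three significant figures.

For an infinitely long straight wire, B = μ₀I/(2πd).
B = (4π×10⁻⁷ × 0.739) / (2π × 0.0217) = 6.81×10⁻⁶ T.

B ≈ 6.81 μT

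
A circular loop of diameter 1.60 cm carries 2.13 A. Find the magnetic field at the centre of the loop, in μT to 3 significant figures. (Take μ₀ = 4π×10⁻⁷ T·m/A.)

B ≈ 167 μT

At the centre of a circular loop the Biot–Savart law gives B = μ₀I/(2R) (so R = 0.008 m).
B = (4π×10⁻⁷ × 2.13) / (2 × 0.008) = 1.67×10⁻⁴ T.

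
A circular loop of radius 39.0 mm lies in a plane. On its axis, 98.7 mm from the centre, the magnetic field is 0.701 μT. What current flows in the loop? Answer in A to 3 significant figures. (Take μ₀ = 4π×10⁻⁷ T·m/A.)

I ≈ 0.877 A

On the axis of a loop, B = μ₀IR²/[2(R²+z²)^(3/2)], so I = 2B(R²+z²)^(3/2)/(μ₀R²).
R² + z² = 0.001521 + 0.009742 = 0.01126 m²; raised to 3/2 gives 1.20×10⁻³ m³.
I = 2 × 7.01×10⁻⁷ × 1.20×10⁻³ / (1.26×10⁻⁶ × 0.001521) = 0.877 A.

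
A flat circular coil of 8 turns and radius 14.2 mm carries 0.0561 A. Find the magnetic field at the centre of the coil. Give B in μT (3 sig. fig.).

B ≈ 19.9 μT

For an N-turn flat coil, B = Nμ₀I/(2R) with R = 0.0142 m.
B = 8 × 2.48×10⁻⁶ T = 1.99×10⁻⁵ T.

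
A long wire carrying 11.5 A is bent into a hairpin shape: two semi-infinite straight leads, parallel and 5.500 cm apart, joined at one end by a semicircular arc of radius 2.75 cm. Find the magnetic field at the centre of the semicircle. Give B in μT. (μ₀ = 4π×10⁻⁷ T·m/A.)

The semicircular arc contributes B_arc = μ₀I·π/(4πR) = μ₀I/(4R) = 1.31×10⁻⁴ T.
Each semi-infinite lead is at perpendicular distance R = 0.0275 m from the centre, with the perpendicular foot at its near end, so it contributes μ₀I/(4πR); both point the same way, together 8.36×10⁻⁵ T.
Arc and leads all point the same direction: B = 1.31×10⁻⁴ + 8.36×10⁻⁵ = 2.15×10⁻⁴ T.

B ≈ 215 μT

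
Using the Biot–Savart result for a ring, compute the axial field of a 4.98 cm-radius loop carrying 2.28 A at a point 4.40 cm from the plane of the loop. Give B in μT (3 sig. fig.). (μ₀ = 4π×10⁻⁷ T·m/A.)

B ≈ 12.1 μT

On the axis of a circular loop, B = μ₀IR² / [2(R²+z²)^(3/2)].
R² + z² = (0.0498)² + (0.044)² = 0.004416 m², and (R²+z²)^(3/2) = 2.93×10⁻⁴ m³.
B = (4π×10⁻⁷ × 2.28 × 0.00248) / (2 × 2.93×10⁻⁴) = 1.21×10⁻⁵ T.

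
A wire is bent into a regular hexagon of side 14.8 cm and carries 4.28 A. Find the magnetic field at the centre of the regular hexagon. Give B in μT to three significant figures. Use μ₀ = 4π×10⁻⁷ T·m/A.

Each side is a finite straight segment at perpendicular distance d = a/(2 tan(π/6)) = 0.1282 m from the centre, with end-angles ±π/6.
One side contributes B₁ = (μ₀I/4πd)·2 sin(π/6) = 3.34×10⁻⁶ T.
All 6 sides add in the same direction: B = 6 × 3.34×10⁻⁶ = 2.00×10⁻⁵ T.

B ≈ 20.0 μT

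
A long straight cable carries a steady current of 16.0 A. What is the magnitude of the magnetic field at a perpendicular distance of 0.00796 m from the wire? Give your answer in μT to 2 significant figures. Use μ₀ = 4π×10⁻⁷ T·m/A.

For an infinitely long straight wire, B = μ₀I/(2πd).
B = (4π×10⁻⁷ × 16.0) / (2π × 0.00796) = 4.02×10⁻⁴ T.

B ≈ 400 μT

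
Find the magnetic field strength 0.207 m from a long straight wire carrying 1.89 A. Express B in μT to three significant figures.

B ≈ 1.83 μT

For an infinitely long straight wire, B = μ₀I/(2πd).
B = (4π×10⁻⁷ × 1.89) / (2π × 0.207) = 1.83×10⁻⁶ T.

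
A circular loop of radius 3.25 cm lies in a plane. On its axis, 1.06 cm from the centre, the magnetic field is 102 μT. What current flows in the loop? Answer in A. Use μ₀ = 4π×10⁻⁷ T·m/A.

I ≈ 6.14 A

On the axis of a loop, B = μ₀IR²/[2(R²+z²)^(3/2)], so I = 2B(R²+z²)^(3/2)/(μ₀R²).
R² + z² = 0.001056 + 0.0001124 = 0.001169 m²; raised to 3/2 gives 3.99×10⁻⁵ m³.
I = 2 × 1.02×10⁻⁴ × 3.99×10⁻⁵ / (1.26×10⁻⁶ × 0.001056) = 6.14 A.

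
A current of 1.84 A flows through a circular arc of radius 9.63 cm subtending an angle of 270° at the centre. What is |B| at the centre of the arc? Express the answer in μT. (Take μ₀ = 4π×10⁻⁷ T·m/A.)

The Biot–Savart field of a circular arc at its centre is B = μ₀Iφ/(4πR), with φ = 4.712 rad.
B = (4π×10⁻⁷ × 1.84 × 4.712) / (4π × 0.0963) = 9.00×10⁻⁶ T.

B ≈ 9.00 μT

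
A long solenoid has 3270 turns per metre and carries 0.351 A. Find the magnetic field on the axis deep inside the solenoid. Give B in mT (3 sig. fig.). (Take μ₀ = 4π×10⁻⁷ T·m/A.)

B ≈ 1.44 mT

Inside a long solenoid, B = μ₀nI with n = 3270 turns/m.
B = 4π×10⁻⁷ × 3270 × 0.351 = 1.44×10⁻³ T.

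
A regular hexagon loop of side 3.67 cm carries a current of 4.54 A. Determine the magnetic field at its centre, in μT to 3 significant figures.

B ≈ 85.7 μT

Each side is a finite straight segment at perpendicular distance d = a/(2 tan(π/6)) = 0.03178 m from the centre, with end-angles ±π/6.
One side contributes B₁ = (μ₀I/4πd)·2 sin(π/6) = 1.43×10⁻⁵ T.
All 6 sides add in the same direction: B = 6 × 1.43×10⁻⁵ = 8.57×10⁻⁵ T.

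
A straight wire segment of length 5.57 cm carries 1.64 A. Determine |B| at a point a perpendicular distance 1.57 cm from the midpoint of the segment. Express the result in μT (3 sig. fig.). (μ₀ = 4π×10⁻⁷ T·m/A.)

B ≈ 18.2 μT

For a finite straight segment, B = (μ₀I/4πd)(sinθ₁ + sinθ₂), where θ₁, θ₂ are the angles from the perpendicular to each end.
The perpendicular from the point meets the wire at its midpoint, so each end is L/2 = 0.02785 m away along the wire.
sinθ₁ = 0.02785/√(0.02785²+0.0157²) = 0.8711; sinθ₂ = 0.02785/√(0.02785²+0.0157²) = 0.8711.
B = (4π×10⁻⁷ × 1.64) / (4π × 0.0157) × (0.8711 + 0.8711) = 1.82×10⁻⁵ T.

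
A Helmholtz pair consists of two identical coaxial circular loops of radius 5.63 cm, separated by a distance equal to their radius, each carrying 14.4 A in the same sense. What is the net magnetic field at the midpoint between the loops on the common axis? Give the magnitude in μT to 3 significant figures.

Each loop contributes B = μ₀IR²/[2(R²+z²)^(3/2)] on the axis, with z measured from that loop.
Loop 1 (z = 0.02815 m): B₁ = 1.15×10⁻⁴ T. Loop 2 (z = 0.02815 m): B₂ = 1.15×10⁻⁴ T.
The fields add: B = B₁ + B₂ = 2.30×10⁻⁴ T.

B ≈ 230 μT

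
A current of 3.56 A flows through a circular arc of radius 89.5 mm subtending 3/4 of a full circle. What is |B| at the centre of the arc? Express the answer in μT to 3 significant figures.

The Biot–Savart field of a circular arc at its centre is B = μ₀Iφ/(4πR), with φ = 4.712 rad.
B = (4π×10⁻⁷ × 3.56 × 4.712) / (4π × 0.0895) = 1.87×10⁻⁵ T.

B ≈ 18.7 μT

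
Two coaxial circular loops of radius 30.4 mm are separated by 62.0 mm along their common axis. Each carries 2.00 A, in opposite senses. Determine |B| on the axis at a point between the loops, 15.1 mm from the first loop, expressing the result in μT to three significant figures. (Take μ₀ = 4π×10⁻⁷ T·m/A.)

Each loop contributes B = μ₀IR²/[2(R²+z²)^(3/2)] on the axis, with z measured from that loop.
Loop 1 (z = 0.0151 m): B₁ = 2.97×10⁻⁵ T. Loop 2 (z = 0.0469 m): B₂ = 6.65×10⁻⁶ T.
The fields oppose: B = |B₁ − B₂| = 2.30×10⁻⁵ T.

B ≈ 23.0 μT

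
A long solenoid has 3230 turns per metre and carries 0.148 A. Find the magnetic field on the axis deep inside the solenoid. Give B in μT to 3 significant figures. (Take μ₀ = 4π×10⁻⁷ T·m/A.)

Inside a long solenoid, B = μ₀nI with n = 3230 turns/m.
B = 4π×10⁻⁷ × 3230 × 0.148 = 6.01×10⁻⁴ T.

B ≈ 601 μT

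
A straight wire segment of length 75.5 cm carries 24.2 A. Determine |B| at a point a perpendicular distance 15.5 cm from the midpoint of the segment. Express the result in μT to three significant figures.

For a finite straight segment, B = (μ₀I/4πd)(sinθ₁ + sinθ₂), where θ₁, θ₂ are the angles from the perpendicular to each end.
The perpendicular from the point meets the wire at its midpoint, so each end is L/2 = 0.3775 m away along the wire.
sinθ₁ = 0.3775/√(0.3775²+0.155²) = 0.9251; sinθ₂ = 0.3775/√(0.3775²+0.155²) = 0.9251.
B = (4π×10⁻⁷ × 24.2) / (4π × 0.155) × (0.9251 + 0.9251) = 2.89×10⁻⁵ T.

B ≈ 28.9 μT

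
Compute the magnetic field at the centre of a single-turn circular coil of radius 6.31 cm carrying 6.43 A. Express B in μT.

At the centre of a circular loop the Biot–Savart law gives B = μ₀I/(2R).
B = (4π×10⁻⁷ × 6.43) / (2 × 0.0631) = 6.40×10⁻⁵ T.

B ≈ 64.0 μT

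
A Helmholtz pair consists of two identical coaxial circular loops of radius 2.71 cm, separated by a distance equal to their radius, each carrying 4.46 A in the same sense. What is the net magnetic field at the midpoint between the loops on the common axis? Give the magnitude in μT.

Each loop contributes B = μ₀IR²/[2(R²+z²)^(3/2)] on the axis, with z measured from that loop.
Loop 1 (z = 0.01355 m): B₁ = 7.40×10⁻⁵ T. Loop 2 (z = 0.01355 m): B₂ = 7.40×10⁻⁵ T.
The fields add: B = B₁ + B₂ = 1.48×10⁻⁴ T.

B ≈ 148 μT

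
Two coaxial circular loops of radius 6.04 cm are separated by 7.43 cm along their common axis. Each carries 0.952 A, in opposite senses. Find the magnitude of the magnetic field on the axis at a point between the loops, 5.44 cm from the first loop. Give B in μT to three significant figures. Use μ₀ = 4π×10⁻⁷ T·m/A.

B ≈ 4.42 μT

Each loop contributes B = μ₀IR²/[2(R²+z²)^(3/2)] on the axis, with z measured from that loop.
Loop 1 (z = 0.0544 m): B₁ = 4.06×10⁻⁶ T. Loop 2 (z = 0.0199 m): B₂ = 8.48×10⁻⁶ T.
The fields oppose: B = |B₁ − B₂| = 4.42×10⁻⁶ T.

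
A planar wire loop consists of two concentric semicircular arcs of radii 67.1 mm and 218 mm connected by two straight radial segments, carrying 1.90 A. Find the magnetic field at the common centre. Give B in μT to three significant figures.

B ≈ 6.16 μT

The radial connectors point toward the centre, so dl × r̂ = 0 and they contribute nothing.
Each semicircle gives μ₀I/(4R): inner arc 8.90×10⁻⁶ T, outer arc 2.74×10⁻⁶ T.
The two arcs carry current in opposite angular senses, so their fields oppose: B = |8.90×10⁻⁶ − 2.74×10⁻⁶| = 6.16×10⁻⁶ T.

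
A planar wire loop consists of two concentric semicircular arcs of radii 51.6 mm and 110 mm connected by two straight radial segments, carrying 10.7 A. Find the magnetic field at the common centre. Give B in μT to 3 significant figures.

The radial connectors point toward the centre, so dl × r̂ = 0 and they contribute nothing.
Each semicircle gives μ₀I/(4R): inner arc 6.51×10⁻⁵ T, outer arc 3.06×10⁻⁵ T.
The two arcs carry current in opposite angular senses, so their fields oppose: B = |6.51×10⁻⁵ − 3.06×10⁻⁵| = 3.46×10⁻⁵ T.

B ≈ 34.6 μT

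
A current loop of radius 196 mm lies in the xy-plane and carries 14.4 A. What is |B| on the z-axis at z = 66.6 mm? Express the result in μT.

On the axis of a circular loop, B = μ₀IR² / [2(R²+z²)^(3/2)].
R² + z² = (0.196)² + (0.0666)² = 0.04285 m², and (R²+z²)^(3/2) = 8.87×10⁻³ m³.
B = (4π×10⁻⁷ × 14.4 × 0.03842) / (2 × 8.87×10⁻³) = 3.92×10⁻⁵ T.

B ≈ 39.2 μT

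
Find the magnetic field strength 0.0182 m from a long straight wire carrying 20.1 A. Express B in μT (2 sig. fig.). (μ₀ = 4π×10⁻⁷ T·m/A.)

B ≈ 220 μT

For an infinitely long straight wire, B = μ₀I/(2πd).
B = (4π×10⁻⁷ × 20.1) / (2π × 0.0182) = 2.21×10⁻⁴ T.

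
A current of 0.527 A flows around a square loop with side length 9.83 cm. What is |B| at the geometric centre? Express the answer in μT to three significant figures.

B ≈ 6.07 μT

Each side is a finite straight segment at perpendicular distance d = a/(2 tan(π/4)) = 0.04915 m from the centre, with end-angles ±π/4.
One side contributes B₁ = (μ₀I/4πd)·2 sin(π/4) = 1.52×10⁻⁶ T.
All 4 sides add in the same direction: B = 4 × 1.52×10⁻⁶ = 6.07×10⁻⁶ T.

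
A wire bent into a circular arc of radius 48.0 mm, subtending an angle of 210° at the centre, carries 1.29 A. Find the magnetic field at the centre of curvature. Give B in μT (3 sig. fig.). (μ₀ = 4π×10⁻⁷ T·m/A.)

B ≈ 9.85 μT

The Biot–Savart field of a circular arc at its centre is B = μ₀Iφ/(4πR), with φ = 3.665 rad.
B = (4π×10⁻⁷ × 1.29 × 3.665) / (4π × 0.048) = 9.85×10⁻⁶ T.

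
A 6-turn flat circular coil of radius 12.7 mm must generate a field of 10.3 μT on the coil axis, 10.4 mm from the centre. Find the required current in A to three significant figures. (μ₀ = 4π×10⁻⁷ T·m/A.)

For an N-turn coil, B = Nμ₀IR²/[2(R²+z²)^(3/2)] with R = 0.0127 m, z = 0.0104 m, so I = 2B(R²+z²)^(3/2)/(Nμ₀R²) = 2 × 1.03×10⁻⁵ × 4.42×10⁻⁶ / (6 × 4π×10⁻⁷ × 0.0001613) = 7.49×10⁻² A.

I ≈ 0.0749 A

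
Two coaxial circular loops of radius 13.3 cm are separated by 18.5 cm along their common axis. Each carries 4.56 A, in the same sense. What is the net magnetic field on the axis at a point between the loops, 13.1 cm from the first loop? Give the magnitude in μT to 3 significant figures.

B ≈ 24.9 μT

Each loop contributes B = μ₀IR²/[2(R²+z²)^(3/2)] on the axis, with z measured from that loop.
Loop 1 (z = 0.131 m): B₁ = 7.79×10⁻⁶ T. Loop 2 (z = 0.054 m): B₂ = 1.71×10⁻⁵ T.
The fields add: B = B₁ + B₂ = 2.49×10⁻⁵ T.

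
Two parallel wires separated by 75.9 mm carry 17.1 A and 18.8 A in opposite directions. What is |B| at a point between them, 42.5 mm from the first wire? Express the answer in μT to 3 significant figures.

Each long wire gives B = μ₀I/(2πd). Distances are d₁ = 0.0425 m and d₂ = 0.0334 m.
B₁ = 8.05×10⁻⁵ T, B₂ = 1.13×10⁻⁴ T.
Between antiparallel currents both contributions point the same way, so they add. B = B₁ + B₂ = 8.05×10⁻⁵ + 1.13×10⁻⁴ = 1.93×10⁻⁴ T.

B ≈ 193 μT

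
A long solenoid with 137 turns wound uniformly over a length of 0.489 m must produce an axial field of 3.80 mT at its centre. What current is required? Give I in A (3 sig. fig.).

Inside a long solenoid B = μ₀nI with n = 280.2 m⁻¹, so I = B/(μ₀n).
I = 3.80×10⁻³ / (4π×10⁻⁷ × 280.2) = 10.8 A.

I ≈ 10.8 A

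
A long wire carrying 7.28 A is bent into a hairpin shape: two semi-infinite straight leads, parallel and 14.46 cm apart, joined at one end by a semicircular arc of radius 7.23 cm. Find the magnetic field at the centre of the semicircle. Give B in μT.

B ≈ 51.8 μT

The semicircular arc contributes B_arc = μ₀I·π/(4πR) = μ₀I/(4R) = 3.16×10⁻⁵ T.
Each semi-infinite lead is at perpendicular distance R = 0.0723 m from the centre, with the perpendicular foot at its near end, so it contributes μ₀I/(4πR); both point the same way, together 2.01×10⁻⁵ T.
Arc and leads all point the same direction: B = 3.16×10⁻⁵ + 2.01×10⁻⁵ = 5.18×10⁻⁵ T.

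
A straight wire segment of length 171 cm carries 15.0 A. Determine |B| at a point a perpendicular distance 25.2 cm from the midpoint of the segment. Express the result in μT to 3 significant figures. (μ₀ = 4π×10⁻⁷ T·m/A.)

B ≈ 11.4 μT

For a finite straight segment, B = (μ₀I/4πd)(sinθ₁ + sinθ₂), where θ₁, θ₂ are the angles from the perpendicular to each end.
The perpendicular from the point meets the wire at its midpoint, so each end is L/2 = 0.855 m away along the wire.
sinθ₁ = 0.855/√(0.855²+0.252²) = 0.9592; sinθ₂ = 0.855/√(0.855²+0.252²) = 0.9592.
B = (4π×10⁻⁷ × 15.0) / (4π × 0.252) × (0.9592 + 0.9592) = 1.14×10⁻⁵ T.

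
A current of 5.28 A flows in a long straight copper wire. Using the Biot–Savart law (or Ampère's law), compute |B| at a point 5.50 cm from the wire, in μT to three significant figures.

For an infinitely long straight wire, B = μ₀I/(2πd).
B = (4π×10⁻⁷ × 5.28) / (2π × 0.055) = 1.92×10⁻⁵ T.

B ≈ 19.2 μT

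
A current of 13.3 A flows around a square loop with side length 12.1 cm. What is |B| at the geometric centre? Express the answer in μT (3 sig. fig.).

B ≈ 124 μT

Each side is a finite straight segment at perpendicular distance d = a/(2 tan(π/4)) = 0.0605 m from the centre, with end-angles ±π/4.
One side contributes B₁ = (μ₀I/4πd)·2 sin(π/4) = 3.11×10⁻⁵ T.
All 4 sides add in the same direction: B = 4 × 3.11×10⁻⁵ = 1.24×10⁻⁴ T.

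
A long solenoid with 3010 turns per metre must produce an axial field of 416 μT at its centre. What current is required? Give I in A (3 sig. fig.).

I ≈ 0.110 A

Inside a long solenoid B = μ₀nI with n = 3010 m⁻¹, so I = B/(μ₀n).
I = 4.16×10⁻⁴ / (4π×10⁻⁷ × 3010) = 0.110 A.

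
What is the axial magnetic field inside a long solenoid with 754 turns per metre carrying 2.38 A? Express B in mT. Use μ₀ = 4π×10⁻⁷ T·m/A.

Inside a long solenoid, B = μ₀nI with n = 754 turns/m.
B = 4π×10⁻⁷ × 754 × 2.38 = 2.26×10⁻³ T.

B ≈ 2.26 mT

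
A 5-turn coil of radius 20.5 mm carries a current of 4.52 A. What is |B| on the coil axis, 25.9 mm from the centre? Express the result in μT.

B ≈ 166 μT

For an N-turn flat coil, B = Nμ₀IR²/[2(R²+z²)^(3/2)] with R = 0.0205 m, z = 0.0259 m.
B = 5 × 3.31×10⁻⁵ T = 1.66×10⁻⁴ T.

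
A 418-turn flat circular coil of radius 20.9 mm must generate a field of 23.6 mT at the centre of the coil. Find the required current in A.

I ≈ 1.88 A

For an N-turn coil, B = Nμ₀I/(2R) with R = 0.0209 m, so I = 2RB/(Nμ₀) = 2 × 0.0209 × 2.36×10⁻² / (418 × 4π×10⁻⁷) = 1.88 A.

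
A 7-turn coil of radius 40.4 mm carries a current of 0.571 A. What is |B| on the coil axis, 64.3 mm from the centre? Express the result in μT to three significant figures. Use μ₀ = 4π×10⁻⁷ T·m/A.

For an N-turn flat coil, B = Nμ₀IR²/[2(R²+z²)^(3/2)] with R = 0.0404 m, z = 0.0643 m.
B = 7 × 1.34×10⁻⁶ T = 9.36×10⁻⁶ T.

B ≈ 9.36 μT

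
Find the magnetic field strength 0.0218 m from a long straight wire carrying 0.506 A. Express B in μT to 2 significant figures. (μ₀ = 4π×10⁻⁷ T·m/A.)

B ≈ 4.6 μT

For an infinitely long straight wire, B = μ₀I/(2πd).
B = (4π×10⁻⁷ × 0.506) / (2π × 0.0218) = 4.64×10⁻⁶ T.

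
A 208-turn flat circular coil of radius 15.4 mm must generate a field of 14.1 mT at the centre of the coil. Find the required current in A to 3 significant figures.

I ≈ 1.66 A

For an N-turn coil, B = Nμ₀I/(2R) with R = 0.0154 m, so I = 2RB/(Nμ₀) = 2 × 0.0154 × 1.41×10⁻² / (208 × 4π×10⁻⁷) = 1.66 A.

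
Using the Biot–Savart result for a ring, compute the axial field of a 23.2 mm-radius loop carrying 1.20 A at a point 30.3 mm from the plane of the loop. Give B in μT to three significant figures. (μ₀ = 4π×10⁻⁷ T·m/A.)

On the axis of a circular loop, B = μ₀IR² / [2(R²+z²)^(3/2)].
R² + z² = (0.0232)² + (0.0303)² = 0.001456 m², and (R²+z²)^(3/2) = 5.56×10⁻⁵ m³.
B = (4π×10⁻⁷ × 1.20 × 0.0005382) / (2 × 5.56×10⁻⁵) = 7.30×10⁻⁶ T.

B ≈ 7.30 μT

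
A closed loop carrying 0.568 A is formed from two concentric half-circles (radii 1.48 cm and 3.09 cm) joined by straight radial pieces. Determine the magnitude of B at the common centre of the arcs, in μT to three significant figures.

B ≈ 6.28 μT

The radial connectors point toward the centre, so dl × r̂ = 0 and they contribute nothing.
Each semicircle gives μ₀I/(4R): inner arc 1.21×10⁻⁵ T, outer arc 5.77×10⁻⁶ T.
The two arcs carry current in opposite angular senses, so their fields oppose: B = |1.21×10⁻⁵ − 5.77×10⁻⁶| = 6.28×10⁻⁶ T.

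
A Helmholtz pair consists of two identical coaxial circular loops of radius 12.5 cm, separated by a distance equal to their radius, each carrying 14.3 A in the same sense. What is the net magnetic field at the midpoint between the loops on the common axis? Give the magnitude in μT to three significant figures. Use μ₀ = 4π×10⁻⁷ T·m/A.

Each loop contributes B = μ₀IR²/[2(R²+z²)^(3/2)] on the axis, with z measured from that loop.
Loop 1 (z = 0.0625 m): B₁ = 5.14×10⁻⁵ T. Loop 2 (z = 0.0625 m): B₂ = 5.14×10⁻⁵ T.
The fields add: B = B₁ + B₂ = 1.03×10⁻⁴ T.

B ≈ 103 μT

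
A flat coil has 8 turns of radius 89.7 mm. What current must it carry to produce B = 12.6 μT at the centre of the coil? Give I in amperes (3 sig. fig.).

I ≈ 0.225 A

For an N-turn coil, B = Nμ₀I/(2R) with R = 0.0897 m, so I = 2RB/(Nμ₀) = 2 × 0.0897 × 1.26×10⁻⁵ / (8 × 4π×10⁻⁷) = 0.225 A.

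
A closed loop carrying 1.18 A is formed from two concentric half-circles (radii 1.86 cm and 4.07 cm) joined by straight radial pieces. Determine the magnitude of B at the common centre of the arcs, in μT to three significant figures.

The radial connectors point toward the centre, so dl × r̂ = 0 and they contribute nothing.
Each semicircle gives μ₀I/(4R): inner arc 1.99×10⁻⁵ T, outer arc 9.11×10⁻⁶ T.
The two arcs carry current in opposite angular senses, so their fields oppose: B = |1.99×10⁻⁵ − 9.11×10⁻⁶| = 1.08×10⁻⁵ T.

B ≈ 10.8 μT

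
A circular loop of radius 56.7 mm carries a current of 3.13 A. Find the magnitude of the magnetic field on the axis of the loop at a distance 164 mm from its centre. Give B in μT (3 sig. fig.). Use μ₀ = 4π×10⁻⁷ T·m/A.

On the axis of a circular loop, B = μ₀IR² / [2(R²+z²)^(3/2)].
R² + z² = (0.0567)² + (0.164)² = 0.03011 m², and (R²+z²)^(3/2) = 5.22×10⁻³ m³.
B = (4π×10⁻⁷ × 3.13 × 0.003215) / (2 × 5.22×10⁻³) = 1.21×10⁻⁶ T.

B ≈ 1.21 μT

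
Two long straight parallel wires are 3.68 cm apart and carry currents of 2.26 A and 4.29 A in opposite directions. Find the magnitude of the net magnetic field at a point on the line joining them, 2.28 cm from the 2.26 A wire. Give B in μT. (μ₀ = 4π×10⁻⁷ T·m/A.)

Each long wire gives B = μ₀I/(2πd). Distances are d₁ = 0.0228 m and d₂ = 0.014 m.
B₁ = 1.98×10⁻⁵ T, B₂ = 6.13×10⁻⁵ T.
Between antiparallel currents both contributions point the same way, so they add. B = B₁ + B₂ = 1.98×10⁻⁵ + 6.13×10⁻⁵ = 8.11×10⁻⁵ T.

B ≈ 81.1 μT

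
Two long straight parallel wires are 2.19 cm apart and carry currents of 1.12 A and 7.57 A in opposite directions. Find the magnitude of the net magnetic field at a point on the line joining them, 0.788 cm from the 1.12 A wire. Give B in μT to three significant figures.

Each long wire gives B = μ₀I/(2πd). Distances are d₁ = 0.00788 m and d₂ = 0.01402 m.
B₁ = 2.84×10⁻⁵ T, B₂ = 1.08×10⁻⁴ T.
Between antiparallel currents both contributions point the same way, so they add. B = B₁ + B₂ = 2.84×10⁻⁵ + 1.08×10⁻⁴ = 1.36×10⁻⁴ T.

B ≈ 136 μT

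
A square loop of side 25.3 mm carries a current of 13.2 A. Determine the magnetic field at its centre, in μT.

Each side is a finite straight segment at perpendicular distance d = a/(2 tan(π/4)) = 0.01265 m from the centre, with end-angles ±π/4.
One side contributes B₁ = (μ₀I/4πd)·2 sin(π/4) = 1.48×10⁻⁴ T.
All 4 sides add in the same direction: B = 4 × 1.48×10⁻⁴ = 5.90×10⁻⁴ T.

B ≈ 590 μT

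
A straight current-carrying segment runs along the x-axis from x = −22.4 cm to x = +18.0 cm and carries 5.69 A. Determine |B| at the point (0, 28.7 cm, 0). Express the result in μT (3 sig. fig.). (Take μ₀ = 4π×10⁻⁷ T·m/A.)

B ≈ 2.27 μT

For a finite straight segment, B = (μ₀I/4πd)(sinθ₁ + sinθ₂), where θ₁, θ₂ are the angles from the perpendicular to each end.
The perpendicular distance is d = 0.287 m; the end-offsets along the wire are a = 0.224 m and b = 0.18 m.
sinθ₁ = 0.224/√(0.224²+0.287²) = 0.6153; sinθ₂ = 0.18/√(0.18²+0.287²) = 0.5313.
B = (4π×10⁻⁷ × 5.69) / (4π × 0.287) × (0.6153 + 0.5313) = 2.27×10⁻⁶ T.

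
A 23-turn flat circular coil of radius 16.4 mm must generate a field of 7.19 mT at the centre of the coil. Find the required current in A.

For an N-turn coil, B = Nμ₀I/(2R) with R = 0.0164 m, so I = 2RB/(Nμ₀) = 2 × 0.0164 × 7.19×10⁻³ / (23 × 4π×10⁻⁷) = 8.16 A.

I ≈ 8.16 A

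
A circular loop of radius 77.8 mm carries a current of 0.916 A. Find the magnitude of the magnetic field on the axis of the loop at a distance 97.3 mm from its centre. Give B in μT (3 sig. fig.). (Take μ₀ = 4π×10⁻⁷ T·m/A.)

On the axis of a circular loop, B = μ₀IR² / [2(R²+z²)^(3/2)].
R² + z² = (0.0778)² + (0.0973)² = 0.01552 m², and (R²+z²)^(3/2) = 1.93×10⁻³ m³.
B = (4π×10⁻⁷ × 0.916 × 0.006053) / (2 × 1.93×10⁻³) = 1.80×10⁻⁶ T.

B ≈ 1.80 μT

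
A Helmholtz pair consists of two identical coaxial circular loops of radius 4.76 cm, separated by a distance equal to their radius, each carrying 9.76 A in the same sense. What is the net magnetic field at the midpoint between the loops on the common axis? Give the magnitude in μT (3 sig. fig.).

B ≈ 184 μT

Each loop contributes B = μ₀IR²/[2(R²+z²)^(3/2)] on the axis, with z measured from that loop.
Loop 1 (z = 0.0238 m): B₁ = 9.22×10⁻⁵ T. Loop 2 (z = 0.0238 m): B₂ = 9.22×10⁻⁵ T.
The fields add: B = B₁ + B₂ = 1.84×10⁻⁴ T.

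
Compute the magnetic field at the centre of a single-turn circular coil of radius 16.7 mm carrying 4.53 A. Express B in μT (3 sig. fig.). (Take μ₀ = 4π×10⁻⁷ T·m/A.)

B ≈ 170 μT

At the centre of a circular loop the Biot–Savart law gives B = μ₀I/(2R).
B = (4π×10⁻⁷ × 4.53) / (2 × 0.0167) = 1.70×10⁻⁴ T.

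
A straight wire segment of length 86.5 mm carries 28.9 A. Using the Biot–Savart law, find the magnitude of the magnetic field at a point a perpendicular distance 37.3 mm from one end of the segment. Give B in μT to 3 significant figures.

For a finite straight segment, B = (μ₀I/4πd)(sinθ₁ + sinθ₂), where θ₁, θ₂ are the angles from the perpendicular to each end.
The perpendicular foot is at one end, so the two end-offsets along the wire are 0 and L = 0.0865 m.
sinθ₁ = 0/√(0²+0.0373²) = 0.0000; sinθ₂ = 0.0865/√(0.0865²+0.0373²) = 0.9183.
B = (4π×10⁻⁷ × 28.9) / (4π × 0.0373) × (0.0000 + 0.9183) = 7.11×10⁻⁵ T.

B ≈ 71.1 μT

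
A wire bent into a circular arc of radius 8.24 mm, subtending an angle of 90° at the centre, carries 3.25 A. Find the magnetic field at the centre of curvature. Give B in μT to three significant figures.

B ≈ 62.0 μT

The Biot–Savart field of a circular arc at its centre is B = μ₀Iφ/(4πR), with φ = 1.571 rad.
B = (4π×10⁻⁷ × 3.25 × 1.571) / (4π × 0.00824) = 6.20×10⁻⁵ T.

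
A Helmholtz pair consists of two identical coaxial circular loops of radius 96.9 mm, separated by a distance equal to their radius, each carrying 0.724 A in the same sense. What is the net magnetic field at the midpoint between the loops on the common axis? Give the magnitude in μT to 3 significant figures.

B ≈ 6.72 μT

Each loop contributes B = μ₀IR²/[2(R²+z²)^(3/2)] on the axis, with z measured from that loop.
Loop 1 (z = 0.04845 m): B₁ = 3.36×10⁻⁶ T. Loop 2 (z = 0.04845 m): B₂ = 3.36×10⁻⁶ T.
The fields add: B = B₁ + B₂ = 6.72×10⁻⁶ T.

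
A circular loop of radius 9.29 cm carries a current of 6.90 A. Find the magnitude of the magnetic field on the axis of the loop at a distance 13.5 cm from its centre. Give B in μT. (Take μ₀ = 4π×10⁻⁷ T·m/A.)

B ≈ 8.50 μT

On the axis of a circular loop, B = μ₀IR² / [2(R²+z²)^(3/2)].
R² + z² = (0.0929)² + (0.135)² = 0.02686 m², and (R²+z²)^(3/2) = 4.40×10⁻³ m³.
B = (4π×10⁻⁷ × 6.90 × 0.00863) / (2 × 4.40×10⁻³) = 8.50×10⁻⁶ T.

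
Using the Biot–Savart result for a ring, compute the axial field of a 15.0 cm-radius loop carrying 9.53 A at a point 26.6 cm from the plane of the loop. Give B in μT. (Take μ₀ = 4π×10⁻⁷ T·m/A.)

On the axis of a circular loop, B = μ₀IR² / [2(R²+z²)^(3/2)].
R² + z² = (0.15)² + (0.266)² = 0.09326 m², and (R²+z²)^(3/2) = 2.85×10⁻² m³.
B = (4π×10⁻⁷ × 9.53 × 0.0225) / (2 × 2.85×10⁻²) = 4.73×10⁻⁶ T.

B ≈ 4.73 μT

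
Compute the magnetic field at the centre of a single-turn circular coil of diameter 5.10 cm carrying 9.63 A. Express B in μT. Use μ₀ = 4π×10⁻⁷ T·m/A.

B ≈ 237 μT

At the centre of a circular loop the Biot–Savart law gives B = μ₀I/(2R) (so R = 0.0255 m).
B = (4π×10⁻⁷ × 9.63) / (2 × 0.0255) = 2.37×10⁻⁴ T.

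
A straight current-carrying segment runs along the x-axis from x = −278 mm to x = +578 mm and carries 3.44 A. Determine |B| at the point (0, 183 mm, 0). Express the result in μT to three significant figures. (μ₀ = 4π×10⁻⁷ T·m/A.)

For a finite straight segment, B = (μ₀I/4πd)(sinθ₁ + sinθ₂), where θ₁, θ₂ are the angles from the perpendicular to each end.
The perpendicular distance is d = 0.183 m; the end-offsets along the wire are a = 0.278 m and b = 0.578 m.
sinθ₁ = 0.278/√(0.278²+0.183²) = 0.8353; sinθ₂ = 0.578/√(0.578²+0.183²) = 0.9534.
B = (4π×10⁻⁷ × 3.44) / (4π × 0.183) × (0.8353 + 0.9534) = 3.36×10⁻⁶ T.

B ≈ 3.36 μT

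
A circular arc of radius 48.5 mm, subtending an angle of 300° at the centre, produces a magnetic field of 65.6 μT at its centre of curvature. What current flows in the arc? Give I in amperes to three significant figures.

For a circular arc, B = μ₀Iφ/(4πR) with φ in radians; here φ = 5.236 rad.
So I = 4πRB/(μ₀φ) = 4π × 0.0485 × 6.56×10⁻⁵ / (4π×10⁻⁷ × 5.236) = 6.08 A.

I ≈ 6.08 A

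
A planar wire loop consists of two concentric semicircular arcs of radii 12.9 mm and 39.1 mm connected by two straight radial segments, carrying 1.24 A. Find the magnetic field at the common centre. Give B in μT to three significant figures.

B ≈ 20.2 μT

The radial connectors point toward the centre, so dl × r̂ = 0 and they contribute nothing.
Each semicircle gives μ₀I/(4R): inner arc 3.02×10⁻⁵ T, outer arc 9.96×10⁻⁶ T.
The two arcs carry current in opposite angular senses, so their fields oppose: B = |3.02×10⁻⁵ − 9.96×10⁻⁶| = 2.02×10⁻⁵ T.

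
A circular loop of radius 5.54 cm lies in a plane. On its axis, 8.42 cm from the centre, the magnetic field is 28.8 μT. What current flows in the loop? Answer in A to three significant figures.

I ≈ 15.3 A

On the axis of a loop, B = μ₀IR²/[2(R²+z²)^(3/2)], so I = 2B(R²+z²)^(3/2)/(μ₀R²).
R² + z² = 0.003069 + 0.00709 = 0.01016 m²; raised to 3/2 gives 1.02×10⁻³ m³.
I = 2 × 2.88×10⁻⁵ × 1.02×10⁻³ / (1.26×10⁻⁶ × 0.003069) = 15.3 A.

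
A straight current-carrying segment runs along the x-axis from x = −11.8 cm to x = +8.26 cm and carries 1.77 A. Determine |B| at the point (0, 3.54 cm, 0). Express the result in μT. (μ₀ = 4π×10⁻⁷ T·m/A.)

For a finite straight segment, B = (μ₀I/4πd)(sinθ₁ + sinθ₂), where θ₁, θ₂ are the angles from the perpendicular to each end.
The perpendicular distance is d = 0.0354 m; the end-offsets along the wire are a = 0.118 m and b = 0.0826 m.
sinθ₁ = 0.118/√(0.118²+0.0354²) = 0.9578; sinθ₂ = 0.0826/√(0.0826²+0.0354²) = 0.9191.
B = (4π×10⁻⁷ × 1.77) / (4π × 0.0354) × (0.9578 + 0.9191) = 9.38×10⁻⁶ T.

B ≈ 9.38 μT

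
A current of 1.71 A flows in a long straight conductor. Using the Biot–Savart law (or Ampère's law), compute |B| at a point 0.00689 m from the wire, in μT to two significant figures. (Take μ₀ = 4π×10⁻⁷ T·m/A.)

For an infinitely long straight wire, B = μ₀I/(2πd).
B = (4π×10⁻⁷ × 1.71) / (2π × 0.00689) = 4.96×10⁻⁵ T.

B ≈ 50 μT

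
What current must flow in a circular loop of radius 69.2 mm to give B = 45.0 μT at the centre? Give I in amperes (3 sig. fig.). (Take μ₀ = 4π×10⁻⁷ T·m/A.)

I ≈ 4.96 A

At the centre of a circular loop B = μ₀I/(2R), so I = 2RB/μ₀.
With R = 0.0692 m, I = 2 × 0.0692 × 4.50×10⁻⁵ / (4π×10⁻⁷) = 4.96 A.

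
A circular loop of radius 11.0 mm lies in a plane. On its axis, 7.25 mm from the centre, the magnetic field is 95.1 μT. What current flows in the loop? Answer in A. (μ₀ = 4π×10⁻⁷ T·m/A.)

I ≈ 2.86 A

On the axis of a loop, B = μ₀IR²/[2(R²+z²)^(3/2)], so I = 2B(R²+z²)^(3/2)/(μ₀R²).
R² + z² = 0.000121 + 5.256×10⁻⁵ = 0.0001736 m²; raised to 3/2 gives 2.29×10⁻⁶ m³.
I = 2 × 9.51×10⁻⁵ × 2.29×10⁻⁶ / (1.26×10⁻⁶ × 0.000121) = 2.86 A.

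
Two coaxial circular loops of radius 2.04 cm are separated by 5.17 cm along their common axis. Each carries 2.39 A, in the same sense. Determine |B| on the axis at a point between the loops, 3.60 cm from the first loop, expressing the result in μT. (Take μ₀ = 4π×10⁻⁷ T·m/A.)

Each loop contributes B = μ₀IR²/[2(R²+z²)^(3/2)] on the axis, with z measured from that loop.
Loop 1 (z = 0.036 m): B₁ = 8.82×10⁻⁶ T. Loop 2 (z = 0.0157 m): B₂ = 3.66×10⁻⁵ T.
The fields add: B = B₁ + B₂ = 4.55×10⁻⁵ T.

B ≈ 45.5 μT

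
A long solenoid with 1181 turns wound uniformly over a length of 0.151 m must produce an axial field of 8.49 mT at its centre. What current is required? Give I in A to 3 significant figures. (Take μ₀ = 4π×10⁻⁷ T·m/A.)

I ≈ 0.864 A

Inside a long solenoid B = μ₀nI with n = 7821 m⁻¹, so I = B/(μ₀n).
I = 8.49×10⁻³ / (4π×10⁻⁷ × 7821) = 0.864 A.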